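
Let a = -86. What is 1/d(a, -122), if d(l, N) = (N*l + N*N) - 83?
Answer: 1/25293 ≈ 3.9537e-5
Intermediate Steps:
d(l, N) = -83 + N² + N*l (d(l, N) = (N*l + N²) - 83 = (N² + N*l) - 83 = -83 + N² + N*l)
1/d(a, -122) = 1/(-83 + (-122)² - 122*(-86)) = 1/(-83 + 14884 + 10492) = 1/25293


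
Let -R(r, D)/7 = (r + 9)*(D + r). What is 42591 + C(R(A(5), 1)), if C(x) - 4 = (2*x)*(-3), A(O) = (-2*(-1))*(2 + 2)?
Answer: 49021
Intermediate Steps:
A(O) = 8 (A(O) = 2*4 = 8)
R(r, D) = -7*(9 + r)*(D + r) (R(r, D) = -7*(r + 9)*(D + r) = -7*(9 + r)*(D + r))
C(x) = 4 - 6*x (C(x) = 4 + (2*x)*(-3) = 4 - 6*x)
42591 + C(R(A(5), 1)) = 42591 + (4 - 6*(-63*1 - 63*8 - 7*8² - 7*1*8)) = 42591 + (4 - 6*(-63 - 504 - 7*64 - 56)) = 42591 + (4 - 6*(-63 - 504 - 448 - 56)) = 42591 + (4 - 6*(-1071)) = 42591 + (4 + 6426) = 42591 + 6430 = 49021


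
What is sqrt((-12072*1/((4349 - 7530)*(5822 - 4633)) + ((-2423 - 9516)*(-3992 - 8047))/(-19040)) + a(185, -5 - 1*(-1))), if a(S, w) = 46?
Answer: I*sqrt(2431877664979955233789790)/18003314840 ≈ 86.62*I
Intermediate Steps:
sqrt((-12072*1/((4349 - 7530)*(5822 - 4633)) + ((-2423 - 9516)*(-3992 - 8047))/(-19040)) + a(185, -5 - 1*(-1))) = sqrt((-12072*1/((4349 - 7530)*(5822 - 4633)) + ((-2423 - 9516)*(-3992 - 8047))/(-19040)) + 46) = sqrt((-12072/((-3181*1189)) - 11939*(-12039)*(-1/19040)) + 46) = sqrt((-12072/(-3782209) + 143733621*(-1/19040)) + 46) = sqrt((-12072*(-1/3782209) - 143733621/19040) + 46) = sqrt((12072/3782209 - 143733621/19040) + 46) = sqrt(-543630365097909/72013259360 + 46) = sqrt(-540317755167349/72013259360) = I*sqrt(2431877664979955233789790)/18003314840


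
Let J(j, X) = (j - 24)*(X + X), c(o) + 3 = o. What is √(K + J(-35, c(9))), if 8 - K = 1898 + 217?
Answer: I*√2815 ≈ 53.057*I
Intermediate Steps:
K = -2107 (K = 8 - (1898 + 217) = 8 - 1*2115 = 8 - 2115 = -2107)
c(o) = -3 + o
J(j, X) = 2*X*(-24 + j) (J(j, X) = (-24 + j)*(2*X) = 2*X*(-24 + j))
√(K + J(-35, c(9))) = √(-2107 + 2*(-3 + 9)*(-24 - 35)) = √(-2107 + 2*6*(-59)) = √(-2107 - 708) = √(-2815) = I*√2815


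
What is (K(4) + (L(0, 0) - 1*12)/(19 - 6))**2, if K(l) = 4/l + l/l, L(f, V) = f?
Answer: 196/169 ≈ 1.1598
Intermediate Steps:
K(l) = 1 + 4/l (K(l) = 4/l + 1 = 1 + 4/l)
(K(4) + (L(0, 0) - 1*12)/(19 - 6))**2 = ((4 + 4)/4 + (0 - 1*12)/(19 - 6))**2 = ((1/4)*8 + (0 - 12)/13)**2 = (2 - 12*1/13)**2 = (2 - 12/13)**2 = (14/13)**2 = 196/169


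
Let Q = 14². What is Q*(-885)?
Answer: -173460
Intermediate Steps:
Q = 196
Q*(-885) = 196*(-885) = -173460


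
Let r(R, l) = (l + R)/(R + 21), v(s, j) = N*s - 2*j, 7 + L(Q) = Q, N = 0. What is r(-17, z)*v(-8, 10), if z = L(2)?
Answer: 110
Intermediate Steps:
L(Q) = -7 + Q
z = -5 (z = -7 + 2 = -5)
v(s, j) = -2*j (v(s, j) = 0*s - 2*j = 0 - 2*j = -2*j)
r(R, l) = (R + l)/(21 + R)
r(-17, z)*v(-8, 10) = ((-17 - 5)/(21 - 17))*(-2*10) = (-22/4)*(-20) = ((¼)*(-22))*(-20) = -11/2*(-20) = 110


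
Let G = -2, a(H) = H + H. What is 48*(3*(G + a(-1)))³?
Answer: -82944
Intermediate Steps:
a(H) = 2*H
48*(3*(G + a(-1)))³ = 48*(3*(-2 + 2*(-1)))³ = 48*(3*(-2 - 2))³ = 48*(3*(-4))³ = 48*(-12)³ = 48*(-1728) = -82944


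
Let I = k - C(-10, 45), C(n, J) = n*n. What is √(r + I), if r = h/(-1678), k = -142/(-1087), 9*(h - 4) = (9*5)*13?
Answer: 19*I*√920760900702/1823986 ≈ 9.9955*I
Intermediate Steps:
C(n, J) = n²
h = 69 (h = 4 + ((9*5)*13)/9 = 4 + (45*13)/9 = 4 + (⅑)*585 = 4 + 65 = 69)
k = 142/1087 (k = -142*(-1/1087) = 142/1087 ≈ 0.13063)
r = -69/1678 (r = 69/(-1678) = 69*(-1/1678) = -69/1678 ≈ -0.041120)
I = -108558/1087 (I = 142/1087 - 1*(-10)² = 142/1087 - 1*100 = 142/1087 - 100 = -108558/1087 ≈ -99.869)
√(r + I) = √(-69/1678 - 108558/1087) = √(-182235327/1823986) = 19*I*√920760900702/1823986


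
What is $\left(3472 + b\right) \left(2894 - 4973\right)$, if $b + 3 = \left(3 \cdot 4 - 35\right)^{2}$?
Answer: $-8311842$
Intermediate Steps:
$b = 526$ ($b = -3 + \left(3 \cdot 4 - 35\right)^{2} = -3 + \left(12 - 35\right)^{2} = -3 + \left(-23\right)^{2} = -3 + 529 = 526$)
$\left(3472 + b\right) \left(2894 - 4973\right) = \left(3472 + 526\right) \left(2894 - 4973\right) = 3998 \left(-2079\right) = -8311842$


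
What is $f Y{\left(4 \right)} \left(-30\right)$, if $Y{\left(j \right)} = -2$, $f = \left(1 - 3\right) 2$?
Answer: $-240$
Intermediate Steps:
$f = -4$ ($f = \left(-2\right) 2 = -4$)
$f Y{\left(4 \right)} \left(-30\right) = \left(-4\right) \left(-2\right) \left(-30\right) = 8 \left(-30\right) = -240$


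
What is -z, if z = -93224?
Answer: 93224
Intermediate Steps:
-z = -1*(-93224) = 93224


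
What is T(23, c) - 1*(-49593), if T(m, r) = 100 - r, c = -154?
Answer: 49847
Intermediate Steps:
T(23, c) - 1*(-49593) = (100 - 1*(-154)) - 1*(-49593) = (100 + 154) + 49593 = 254 + 49593 = 49847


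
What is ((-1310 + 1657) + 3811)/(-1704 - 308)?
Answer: -2079/1006 ≈ -2.0666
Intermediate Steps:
((-1310 + 1657) + 3811)/(-1704 - 308) = (347 + 3811)/(-2012) = 4158*(-1/2012) = -2079/1006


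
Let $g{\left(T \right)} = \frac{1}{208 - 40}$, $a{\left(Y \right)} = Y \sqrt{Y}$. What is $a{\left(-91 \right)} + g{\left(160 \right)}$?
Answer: $\frac{1}{168} - 91 i \sqrt{91} \approx 0.0059524 - 868.08 i$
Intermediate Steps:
$a{\left(Y \right)} = Y^{\frac{3}{2}}$
$g{\left(T \right)} = \frac{1}{168}$
$a{\left(-91 \right)} + g{\left(160 \right)} = \left(-91\right)^{\frac{3}{2}} + \frac{1}{168} = - 91 i \sqrt{91} + \frac{1}{168} = \frac{1}{168} - 91 i \sqrt{91}$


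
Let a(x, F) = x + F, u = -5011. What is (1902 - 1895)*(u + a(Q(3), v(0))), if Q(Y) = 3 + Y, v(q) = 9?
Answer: -34972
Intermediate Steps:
a(x, F) = F + x
(1902 - 1895)*(u + a(Q(3), v(0))) = (1902 - 1895)*(-5011 + (9 + (3 + 3))) = 7*(-5011 + (9 + 6)) = 7*(-5011 + 15) = 7*(-4996) = -34972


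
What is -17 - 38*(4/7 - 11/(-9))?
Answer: -5365/63 ≈ -85.159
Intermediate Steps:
-17 - 38*(4/7 - 11/(-9)) = -17 - 38*(4*(⅐) - 11*(-⅑)) = -17 - 38*(4/7 + 11/9) = -17 - 38*113/63 = -17 - 4294/63 = -5365/63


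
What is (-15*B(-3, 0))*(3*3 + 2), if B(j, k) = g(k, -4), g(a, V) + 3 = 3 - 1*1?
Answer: 165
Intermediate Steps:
g(a, V) = -1 (g(a, V) = -3 + (3 - 1*1) = -3 + (3 - 1) = -3 + 2 = -1)
B(j, k) = -1
(-15*B(-3, 0))*(3*3 + 2) = (-15*(-1))*(3*3 + 2) = 15*(9 + 2) = 15*11 = 165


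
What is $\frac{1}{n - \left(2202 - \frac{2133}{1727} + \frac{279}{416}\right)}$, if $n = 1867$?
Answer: $- \frac{718432}{240269225} \approx -0.0029901$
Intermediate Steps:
$\frac{1}{n - \left(2202 - \frac{2133}{1727} + \frac{279}{416}\right)} = \frac{1}{1867 - \left(2202 - \frac{2133}{1727} + \frac{279}{416}\right)} = \frac{1}{1867 - \frac{1581581769}{718432}} = \frac{1}{- \frac{240269225}{718432}} = - \frac{718432}{240269225}$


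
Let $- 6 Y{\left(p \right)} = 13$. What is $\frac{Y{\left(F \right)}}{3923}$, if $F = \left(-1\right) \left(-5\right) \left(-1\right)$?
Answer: $- \frac{13}{23538} \approx -0.0005523$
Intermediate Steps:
$F = -5$ ($F = 5 \left(-1\right) = -5$)
$Y{\left(p \right)} = - \frac{13}{6}$ ($Y{\left(p \right)} = \left(- \frac{1}{6}\right) 13 = - \frac{13}{6}$)
$\frac{Y{\left(F \right)}}{3923} = - \frac{13}{6 \cdot 3923} = \left(- \frac{13}{6}\right) \frac{1}{3923} = - \frac{13}{23538}$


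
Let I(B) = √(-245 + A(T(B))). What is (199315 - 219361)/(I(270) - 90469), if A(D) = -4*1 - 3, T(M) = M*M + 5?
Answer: 1813541574/8184640213 + 120276*I*√7/8184640213 ≈ 0.22158 + 3.888e-5*I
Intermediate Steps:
T(M) = 5 + M² (T(M) = M² + 5 = 5 + M²)
A(D) = -7 (A(D) = -4 - 3 = -7)
I(B) = 6*I*√7 (I(B) = √(-245 - 7) = √(-252) = 6*I*√7)
(199315 - 219361)/(I(270) - 90469) = (199315 - 219361)/(6*I*√7 - 90469) = -20046/(-90469 + 6*I*√7)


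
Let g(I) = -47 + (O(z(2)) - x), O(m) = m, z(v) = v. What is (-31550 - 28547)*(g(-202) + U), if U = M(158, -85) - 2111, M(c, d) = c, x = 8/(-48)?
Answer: 720382739/6 ≈ 1.2006e+8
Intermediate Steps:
x = -1/6 (x = 8*(-1/48) = -1/6 ≈ -0.16667)
U = -1953 (U = 158 - 2111 = -1953)
g(I) = -269/6 (g(I) = -47 + (2 - 1*(-1/6)) = -47 + (2 + 1/6) = -47 + 13/6 = -269/6)
(-31550 - 28547)*(g(-202) + U) = (-31550 - 28547)*(-269/6 - 1953) = -60097*(-11987/6) = 720382739/6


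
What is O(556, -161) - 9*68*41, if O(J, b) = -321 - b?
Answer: -25252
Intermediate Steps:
O(556, -161) - 9*68*41 = (-321 - 1*(-161)) - 9*68*41 = (-321 + 161) - 612*41 = -160 - 25092 = -25252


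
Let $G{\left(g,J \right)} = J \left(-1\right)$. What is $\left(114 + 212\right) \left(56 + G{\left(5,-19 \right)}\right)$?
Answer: $24450$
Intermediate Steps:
$G{\left(g,J \right)} = - J$
$\left(114 + 212\right) \left(56 + G{\left(5,-19 \right)}\right) = \left(114 + 212\right) \left(56 - -19\right) = 326 \left(56 + 19\right) = 326 \cdot 75 = 24450$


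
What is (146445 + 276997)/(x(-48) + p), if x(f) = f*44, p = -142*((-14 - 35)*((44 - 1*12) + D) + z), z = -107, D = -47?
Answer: -211721/45644 ≈ -4.6385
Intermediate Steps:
p = -89176 (p = -142*((-14 - 35)*((44 - 1*12) - 47) - 107) = -142*(-49*((44 - 12) - 47) - 107) = -142*(-49*(32 - 47) - 107) = -142*(-49*(-15) - 107) = -142*(735 - 107) = -142*628 = -89176)
x(f) = 44*f
(146445 + 276997)/(x(-48) + p) = (146445 + 276997)/(44*(-48) - 89176) = 423442/(-2112 - 89176) = 423442/(-91288) = 423442*(-1/91288) = -211721/45644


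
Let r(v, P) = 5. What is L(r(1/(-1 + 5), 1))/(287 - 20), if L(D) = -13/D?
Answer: -13/1335 ≈ -0.0097378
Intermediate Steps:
L(r(1/(-1 + 5), 1))/(287 - 20) = (-13/5)/(287 - 20) = (-13*1/5)/267 = (1/267)*(-13/5) = -13/1335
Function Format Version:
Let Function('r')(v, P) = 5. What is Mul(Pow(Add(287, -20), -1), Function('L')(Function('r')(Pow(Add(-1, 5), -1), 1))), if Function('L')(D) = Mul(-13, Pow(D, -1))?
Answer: Rational(-13, 1335) ≈ -0.0097378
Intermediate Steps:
Mul(Pow(Add(287, -20), -1), Function('L')(Function('r')(Pow(Add(-1, 5), -1), 1))) = Mul(Pow(Add(287, -20), -1), Mul(-13, Pow(5, -1))) = Mul(Pow(267, -1), Mul(-13, Rational(1, 5))) = Mul(Rational(1, 267), Rational(-13, 5)) = Rational(-13, 1335)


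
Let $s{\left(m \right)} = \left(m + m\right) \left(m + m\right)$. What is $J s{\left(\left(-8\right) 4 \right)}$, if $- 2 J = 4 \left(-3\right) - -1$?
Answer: $22528$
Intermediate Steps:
$s{\left(m \right)} = 4 m^{2}$ ($s{\left(m \right)} = 2 m 2 m = 4 m^{2}$)
$J = \frac{11}{2}$ ($J = - \frac{4 \left(-3\right) - -1}{2} = - \frac{-12 + 1}{2} = \left(- \frac{1}{2}\right) \left(-11\right) = \frac{11}{2} \approx 5.5$)
$J s{\left(\left(-8\right) 4 \right)} = \frac{11 \cdot 4 \left(\left(-8\right) 4\right)^{2}}{2} = \frac{11 \cdot 4 \left(-32\right)^{2}}{2} = \frac{11 \cdot 4 \cdot 1024}{2} = \frac{11}{2} \cdot 4096 = 22528$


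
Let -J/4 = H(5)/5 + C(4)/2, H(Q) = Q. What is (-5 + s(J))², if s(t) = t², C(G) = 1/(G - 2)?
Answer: 400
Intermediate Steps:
C(G) = 1/(-2 + G)
J = -5 (J = -4*(5/5 + 1/((-2 + 4)*2)) = -4*(5*(⅕) + (½)/2) = -4*(1 + (½)*(½)) = -4*(1 + ¼) = -4*5/4 = -5)
(-5 + s(J))² = (-5 + (-5)²)² = (-5 + 25)² = 20² = 400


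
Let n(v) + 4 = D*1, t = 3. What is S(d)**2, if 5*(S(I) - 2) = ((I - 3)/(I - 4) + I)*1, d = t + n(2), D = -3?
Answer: 121/64 ≈ 1.8906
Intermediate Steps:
n(v) = -7 (n(v) = -4 - 3*1 = -4 - 3 = -7)
d = -4 (d = 3 - 7 = -4)
S(I) = 2 + I/5 + (-3 + I)/(5*(-4 + I)) (S(I) = 2 + (((I - 3)/(I - 4) + I)*1)/5 = 2 + (((-3 + I)/(-4 + I) + I)*1)/5 = 2 + ((I + (-3 + I)/(-4 + I))*1)/5 = 2 + (I + (-3 + I)/(-4 + I))/5 = 2 + (I/5 + (-3 + I)/(5*(-4 + I))) = 2 + I/5 + (-3 + I)/(5*(-4 + I)))
S(d)**2 = ((-43 + (-4)**2 + 7*(-4))/(5*(-4 - 4)))**2 = ((1/5)*(-43 + 16 - 28)/(-8))**2 = ((1/5)*(-1/8)*(-55))**2 = (11/8)**2 = 121/64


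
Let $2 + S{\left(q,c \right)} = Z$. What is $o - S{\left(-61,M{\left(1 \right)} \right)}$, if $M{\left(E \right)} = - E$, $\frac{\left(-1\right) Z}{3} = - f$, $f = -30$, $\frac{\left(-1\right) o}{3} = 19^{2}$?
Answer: $-991$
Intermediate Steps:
$o = -1083$ ($o = - 3 \cdot 19^{2} = \left(-3\right) 361 = -1083$)
$Z = -90$ ($Z = - 3 \left(\left(-1\right) \left(-30\right)\right) = \left(-3\right) 30 = -90$)
$S{\left(q,c \right)} = -92$ ($S{\left(q,c \right)} = -2 - 90 = -92$)
$o - S{\left(-61,M{\left(1 \right)} \right)} = -1083 - -92 = -1083 + 92 = -991$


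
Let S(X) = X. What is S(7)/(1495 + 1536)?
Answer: 1/433 ≈ 0.0023095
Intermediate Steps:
S(7)/(1495 + 1536) = 7/(1495 + 1536) = 7/3031 = 7*(1/3031) = 1/433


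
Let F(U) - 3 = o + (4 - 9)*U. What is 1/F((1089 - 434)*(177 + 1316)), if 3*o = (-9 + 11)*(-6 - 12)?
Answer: -1/4889584 ≈ -2.0452e-7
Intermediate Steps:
o = -12 (o = ((-9 + 11)*(-6 - 12))/3 = (2*(-18))/3 = (⅓)*(-36) = -12)
F(U) = -9 - 5*U (F(U) = 3 + (-12 + (4 - 9)*U) = 3 + (-12 - 5*U) = -9 - 5*U)
1/F((1089 - 434)*(177 + 1316)) = 1/(-9 - 5*(1089 - 434)*(177 + 1316)) = 1/(-9 - 3275*1493) = 1/(-9 - 5*977915) = 1/(-9 - 4889575) = 1/(-4889584) = -1/4889584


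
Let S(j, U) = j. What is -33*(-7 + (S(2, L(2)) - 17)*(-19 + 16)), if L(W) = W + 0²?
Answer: -1254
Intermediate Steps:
L(W) = W (L(W) = W + 0 = W)
-33*(-7 + (S(2, L(2)) - 17)*(-19 + 16)) = -33*(-7 + (2 - 17)*(-19 + 16)) = -33*(-7 - 15*(-3)) = -33*(-7 + 45) = -33*38 = -1254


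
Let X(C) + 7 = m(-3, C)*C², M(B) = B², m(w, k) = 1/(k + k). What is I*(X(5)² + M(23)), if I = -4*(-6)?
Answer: 13182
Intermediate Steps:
I = 24
m(w, k) = 1/(2*k)
X(C) = -7 + C/2 (X(C) = -7 + (1/(2*C))*C² = -7 + C/2)
I*(X(5)² + M(23)) = 24*((-7 + (½)*5)² + 23²) = 24*((-7 + 5/2)² + 529) = 24*((-9/2)² + 529) = 24*(81/4 + 529) = 24*(2197/4) = 13182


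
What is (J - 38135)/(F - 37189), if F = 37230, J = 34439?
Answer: -3696/41 ≈ -90.146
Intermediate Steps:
(J - 38135)/(F - 37189) = (34439 - 38135)/(37230 - 37189) = -3696/41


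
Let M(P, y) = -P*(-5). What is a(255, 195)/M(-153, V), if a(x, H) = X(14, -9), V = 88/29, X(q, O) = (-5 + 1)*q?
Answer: 56/765 ≈ 0.073203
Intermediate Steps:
X(q, O) = -4*q
V = 88/29 (V = 88*(1/29) = 88/29 ≈ 3.0345)
a(x, H) = -56 (a(x, H) = -4*14 = -56)
M(P, y) = 5*P
a(255, 195)/M(-153, V) = -56/(5*(-153)) = -56/(-765) = -56*(-1/765) = 56/765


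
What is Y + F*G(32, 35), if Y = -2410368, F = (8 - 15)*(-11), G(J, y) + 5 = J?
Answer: -2408289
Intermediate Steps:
G(J, y) = -5 + J
F = 77 (F = -7*(-11) = 77)
Y + F*G(32, 35) = -2410368 + 77*(-5 + 32) = -2410368 + 77*27 = -2410368 + 2079 = -2408289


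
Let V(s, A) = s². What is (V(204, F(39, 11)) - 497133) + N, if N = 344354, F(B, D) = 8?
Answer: -111163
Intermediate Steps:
(V(204, F(39, 11)) - 497133) + N = (204² - 497133) + 344354 = (41616 - 497133) + 344354 = -455517 + 344354 = -111163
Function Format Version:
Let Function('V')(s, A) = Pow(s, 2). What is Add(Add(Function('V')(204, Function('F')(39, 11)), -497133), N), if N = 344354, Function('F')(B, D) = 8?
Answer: -111163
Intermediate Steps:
Add(Add(Function('V')(204, Function('F')(39, 11)), -497133), N) = Add(Add(Pow(204, 2), -497133), 344354) = Add(Add(41616, -497133), 344354) = Add(-455517, 344354) = -111163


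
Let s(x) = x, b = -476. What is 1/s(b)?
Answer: -1/476 ≈ -0.0021008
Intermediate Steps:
1/s(b) = 1/(-476) = -1/476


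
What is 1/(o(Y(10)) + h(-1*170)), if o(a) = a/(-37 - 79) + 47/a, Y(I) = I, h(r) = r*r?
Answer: 145/4191169 ≈ 3.4597e-5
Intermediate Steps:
h(r) = r**2
o(a) = 47/a - a/116 (o(a) = a/(-116) + 47/a = a*(-1/116) + 47/a = -a/116 + 47/a = 47/a - a/116)
1/(o(Y(10)) + h(-1*170)) = 1/((47/10 - 1/116*10) + (-1*170)**2) = 1/((47*(1/10) - 5/58) + (-170)**2) = 1/((47/10 - 5/58) + 28900) = 1/(669/145 + 28900) = 1/(4191169/145) = 145/4191169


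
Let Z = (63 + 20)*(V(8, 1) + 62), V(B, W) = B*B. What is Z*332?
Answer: 3472056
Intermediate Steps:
V(B, W) = B²
Z = 10458 (Z = (63 + 20)*(8² + 62) = 83*(64 + 62) = 83*126 = 10458)
Z*332 = 10458*332 = 3472056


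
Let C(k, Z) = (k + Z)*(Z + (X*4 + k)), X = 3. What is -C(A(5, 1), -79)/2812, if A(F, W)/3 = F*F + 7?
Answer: -493/2812 ≈ -0.17532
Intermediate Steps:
A(F, W) = 21 + 3*F**2 (A(F, W) = 3*(F*F + 7) = 3*(F**2 + 7) = 3*(7 + F**2) = 21 + 3*F**2)
C(k, Z) = (Z + k)*(12 + Z + k) (C(k, Z) = (k + Z)*(Z + (3*4 + k)) = (Z + k)*(Z + (12 + k)) = (Z + k)*(12 + Z + k))
-C(A(5, 1), -79)/2812 = -((-79)**2 + (21 + 3*5**2)**2 + 12*(-79) + 12*(21 + 3*5**2) + 2*(-79)*(21 + 3*5**2))/2812 = -(6241 + (21 + 3*25)**2 - 948 + 12*(21 + 3*25) + 2*(-79)*(21 + 3*25))*(1/2812) = -(6241 + (21 + 75)**2 - 948 + 12*(21 + 75) + 2*(-79)*(21 + 75))*(1/2812) = -(6241 + 96**2 - 948 + 12*96 + 2*(-79)*96)*(1/2812) = -(6241 + 9216 - 948 + 1152 - 15168)*(1/2812) = -1*493*(1/2812) = -493*1/2812 = -493/2812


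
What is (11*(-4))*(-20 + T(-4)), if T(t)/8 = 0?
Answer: 880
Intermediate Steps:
T(t) = 0 (T(t) = 8*0 = 0)
(11*(-4))*(-20 + T(-4)) = (11*(-4))*(-20 + 0) = -44*(-20) = 880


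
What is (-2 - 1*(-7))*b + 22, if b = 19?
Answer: 117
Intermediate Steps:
(-2 - 1*(-7))*b + 22 = (-2 - 1*(-7))*19 + 22 = (-2 + 7)*19 + 22 = 5*19 + 22 = 95 + 22 = 117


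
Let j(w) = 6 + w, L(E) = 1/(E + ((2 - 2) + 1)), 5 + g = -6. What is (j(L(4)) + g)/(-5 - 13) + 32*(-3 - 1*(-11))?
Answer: 3844/15 ≈ 256.27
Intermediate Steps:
g = -11 (g = -5 - 6 = -11)
L(E) = 1/(1 + E) (L(E) = 1/(E + (0 + 1)) = 1/(E + 1) = 1/(1 + E))
(j(L(4)) + g)/(-5 - 13) + 32*(-3 - 1*(-11)) = ((6 + 1/(1 + 4)) - 11)/(-5 - 13) + 32*(-3 - 1*(-11)) = ((6 + 1/5) - 11)/(-18) + 32*(-3 + 11) = ((6 + 1/5) - 11)*(-1/18) + 32*8 = (31/5 - 11)*(-1/18) + 256 = -24/5*(-1/18) + 256 = 4/15 + 256 = 3844/15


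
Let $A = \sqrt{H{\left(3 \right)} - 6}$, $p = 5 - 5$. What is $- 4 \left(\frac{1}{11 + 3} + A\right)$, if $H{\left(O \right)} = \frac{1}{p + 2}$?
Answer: $- \frac{2}{7} - 2 i \sqrt{22} \approx -0.28571 - 9.3808 i$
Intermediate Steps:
$p = 0$
$H{\left(O \right)} = \frac{1}{2}$ ($H{\left(O \right)} = \frac{1}{0 + 2} = \frac{1}{2}$)
$A = \frac{i \sqrt{22}}{2}$ ($A = \sqrt{\frac{1}{2} - 6} = \sqrt{- \frac{11}{2}} = \frac{i \sqrt{22}}{2} \approx 2.3452 i$)
$- 4 \left(\frac{1}{11 + 3} + A\right) = - 4 \left(\frac{1}{11 + 3} + \frac{i \sqrt{22}}{2}\right) = - 4 \left(\frac{1}{14} + \frac{i \sqrt{22}}{2}\right) = - \frac{2}{7} - 2 i \sqrt{22}$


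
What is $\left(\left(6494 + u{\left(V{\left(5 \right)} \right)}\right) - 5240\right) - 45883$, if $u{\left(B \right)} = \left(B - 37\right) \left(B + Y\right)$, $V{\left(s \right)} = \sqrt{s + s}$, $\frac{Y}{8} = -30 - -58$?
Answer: $-52907 + 187 \sqrt{10} \approx -52316.0$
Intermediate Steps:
$Y = 224$ ($Y = 8 \left(-30 - -58\right) = 8 \left(-30 + 58\right) = 8 \cdot 28 = 224$)
$V{\left(s \right)} = \sqrt{2} \sqrt{s}$ ($V{\left(s \right)} = \sqrt{2 s} = \sqrt{2} \sqrt{s}$)
$u{\left(B \right)} = \left(-37 + B\right) \left(224 + B\right)$ ($u{\left(B \right)} = \left(B - 37\right) \left(B + 224\right) = \left(-37 + B\right) \left(224 + B\right)$)
$\left(\left(6494 + u{\left(V{\left(5 \right)} \right)}\right) - 5240\right) - 45883 = \left(\left(6494 + \left(-8288 + \left(\sqrt{2} \sqrt{5}\right)^{2} + 187 \sqrt{2} \sqrt{5}\right)\right) - 5240\right) - 45883 = \left(\left(6494 + \left(-8288 + \left(\sqrt{10}\right)^{2} + 187 \sqrt{10}\right)\right) - 5240\right) - 45883 = \left(\left(6494 + \left(-8288 + 10 + 187 \sqrt{10}\right)\right) - 5240\right) - 45883 = \left(\left(6494 - \left(8278 - 187 \sqrt{10}\right)\right) - 5240\right) - 45883 = \left(\left(-1784 + 187 \sqrt{10}\right) - 5240\right) - 45883 = \left(-7024 + 187 \sqrt{10}\right) - 45883 = -52907 + 187 \sqrt{10}$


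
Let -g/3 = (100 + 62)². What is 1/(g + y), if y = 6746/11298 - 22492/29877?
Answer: -18752797/1476448133647 ≈ -1.2701e-5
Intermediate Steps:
g = -78732 (g = -3*(100 + 62)² = -3*162² = -3*26244 = -78732)
y = -2920243/18752797 (y = 6746*(1/11298) - 22492*1/29877 = 3373/5649 - 22492/29877 = -2920243/18752797 ≈ -0.15572)
1/(g + y) = 1/(-78732 - 2920243/18752797) = 1/(-1476448133647/18752797) = -18752797/1476448133647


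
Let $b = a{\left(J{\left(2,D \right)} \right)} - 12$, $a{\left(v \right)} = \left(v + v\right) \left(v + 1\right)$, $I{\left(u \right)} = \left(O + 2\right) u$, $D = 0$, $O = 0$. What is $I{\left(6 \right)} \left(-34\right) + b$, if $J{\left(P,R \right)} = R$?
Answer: $-420$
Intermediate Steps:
$I{\left(u \right)} = 2 u$ ($I{\left(u \right)} = \left(0 + 2\right) u = 2 u$)
$a{\left(v \right)} = 2 v \left(1 + v\right)$
$b = -12$ ($b = 2 \cdot 0 \left(1 + 0\right) - 12 = 2 \cdot 0 \cdot 1 - 12 = 0 - 12 = -12$)
$I{\left(6 \right)} \left(-34\right) + b = 2 \cdot 6 \left(-34\right) - 12 = 12 \left(-34\right) - 12 = -408 - 12 = -420$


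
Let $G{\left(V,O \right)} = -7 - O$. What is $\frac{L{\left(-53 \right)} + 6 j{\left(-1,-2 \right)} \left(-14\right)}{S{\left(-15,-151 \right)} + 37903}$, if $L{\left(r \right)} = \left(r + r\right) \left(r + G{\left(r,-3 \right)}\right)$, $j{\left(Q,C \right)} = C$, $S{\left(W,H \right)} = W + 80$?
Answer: $\frac{1035}{6328} \approx 0.16356$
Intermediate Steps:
$S{\left(W,H \right)} = 80 + W$
$L{\left(r \right)} = 2 r \left(-4 + r\right)$ ($L{\left(r \right)} = \left(r + r\right) \left(r - 4\right) = 2 r \left(r + \left(-7 + 3\right)\right) = 2 r \left(r - 4\right) = 2 r \left(-4 + r\right)$)
$\frac{L{\left(-53 \right)} + 6 j{\left(-1,-2 \right)} \left(-14\right)}{S{\left(-15,-151 \right)} + 37903} = \frac{2 \left(-53\right) \left(-4 - 53\right) + 6 \left(-2\right) \left(-14\right)}{\left(80 - 15\right) + 37903} = \frac{2 \left(-53\right) \left(-57\right) - -168}{65 + 37903} = \frac{6042 + 168}{37968} = 6210 \cdot \frac{1}{37968} = \frac{1035}{6328}$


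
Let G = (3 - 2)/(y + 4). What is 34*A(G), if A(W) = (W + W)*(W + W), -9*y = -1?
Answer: 11016/1369 ≈ 8.0468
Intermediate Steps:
y = ⅑ (y = -⅑*(-1) = ⅑ ≈ 0.11111)
G = 9/37 (G = (3 - 2)/(⅑ + 4) = 1/(37/9) = 1*(9/37) = 9/37 ≈ 0.24324)
A(W) = 4*W² (A(W) = (2*W)*(2*W) = 4*W²)
34*A(G) = 34*(4*(9/37)²) = 34*(4*(81/1369)) = 34*(324/1369) = 11016/1369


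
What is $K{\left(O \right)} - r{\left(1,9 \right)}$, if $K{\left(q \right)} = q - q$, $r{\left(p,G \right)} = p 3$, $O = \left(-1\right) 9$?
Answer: $-3$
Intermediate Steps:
$O = -9$
$r{\left(p,G \right)} = 3 p$
$K{\left(q \right)} = 0$
$K{\left(O \right)} - r{\left(1,9 \right)} = 0 - 3 \cdot 1 = 0 - 3 = -3$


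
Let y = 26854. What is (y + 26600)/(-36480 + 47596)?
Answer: 26727/5558 ≈ 4.8087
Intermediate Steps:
(y + 26600)/(-36480 + 47596) = (26854 + 26600)/(-36480 + 47596) = 53454/11116 = 53454*(1/11116) = 26727/5558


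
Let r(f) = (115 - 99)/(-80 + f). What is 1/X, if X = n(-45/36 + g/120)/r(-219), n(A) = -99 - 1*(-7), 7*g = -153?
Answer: 4/6877 ≈ 0.00058165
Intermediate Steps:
g = -153/7 (g = (⅐)*(-153) = -153/7 ≈ -21.857)
r(f) = 16/(-80 + f)
n(A) = -92 (n(A) = -99 + 7 = -92)
X = 6877/4 (X = -92/(16/(-80 - 219)) = -92/(16/(-299)) = -92/(16*(-1/299)) = -92/(-16/299) = -92*(-299/16) = 6877/4 ≈ 1719.3)
1/X = 1/(6877/4) = 4/6877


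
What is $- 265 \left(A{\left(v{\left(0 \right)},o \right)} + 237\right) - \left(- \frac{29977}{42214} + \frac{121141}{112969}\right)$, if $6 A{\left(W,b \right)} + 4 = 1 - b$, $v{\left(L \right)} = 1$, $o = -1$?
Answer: $- \frac{897268705936283}{14306620098} \approx -62717.0$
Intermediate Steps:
$A{\left(W,b \right)} = - \frac{1}{2} - \frac{b}{6}$ ($A{\left(W,b \right)} = - \frac{2}{3} + \frac{1 - b}{6} = - \frac{2}{3} - \left(- \frac{1}{6} + \frac{b}{6}\right) = - \frac{1}{2} - \frac{b}{6}$)
$- 265 \left(A{\left(v{\left(0 \right)},o \right)} + 237\right) - \left(- \frac{29977}{42214} + \frac{121141}{112969}\right) = - 265 \left(\left(- \frac{1}{2} - - \frac{1}{6}\right) + 237\right) - \left(- \frac{29977}{42214} + \frac{121141}{112969}\right) = - 265 \left(\left(- \frac{1}{2} + \frac{1}{6}\right) + 237\right) - \frac{1727374461}{4768873366} = - 265 \left(- \frac{1}{3} + 237\right) + \left(\frac{29977}{42214} - \frac{121141}{112969}\right) = \left(-265\right) \frac{710}{3} - \frac{1727374461}{4768873366} = - \frac{188150}{3} - \frac{1727374461}{4768873366} = - \frac{897268705936283}{14306620098}$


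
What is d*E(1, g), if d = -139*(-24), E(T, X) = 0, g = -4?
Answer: 0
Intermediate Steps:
d = 3336
d*E(1, g) = 3336*0 = 0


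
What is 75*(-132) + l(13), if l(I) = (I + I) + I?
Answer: -9861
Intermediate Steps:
l(I) = 3*I (l(I) = 2*I + I = 3*I)
75*(-132) + l(13) = 75*(-132) + 3*13 = -9900 + 39 = -9861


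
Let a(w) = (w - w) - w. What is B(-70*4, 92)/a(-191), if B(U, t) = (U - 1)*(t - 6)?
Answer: -24166/191 ≈ -126.52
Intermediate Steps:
a(w) = -w (a(w) = 0 - w = -w)
B(U, t) = (-1 + U)*(-6 + t)
B(-70*4, 92)/a(-191) = (6 - 1*92 - (-420)*4 - 70*4*92)/((-1*(-191))) = (6 - 92 - 6*(-280) - 280*92)/191 = (6 - 92 + 1680 - 25760)*(1/191) = -24166*1/191 = -24166/191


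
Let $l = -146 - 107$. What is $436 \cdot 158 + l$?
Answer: $68635$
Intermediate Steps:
$l = -253$ ($l = -146 - 107 = -253$)
$436 \cdot 158 + l = 436 \cdot 158 - 253 = 68888 - 253 = 68635$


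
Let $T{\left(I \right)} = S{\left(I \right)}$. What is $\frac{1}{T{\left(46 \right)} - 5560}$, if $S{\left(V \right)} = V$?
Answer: $- \frac{1}{5514} \approx -0.00018136$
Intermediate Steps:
$T{\left(I \right)} = I$
$\frac{1}{T{\left(46 \right)} - 5560} = \frac{1}{46 - 5560} = \frac{1}{-5514} = - \frac{1}{5514}$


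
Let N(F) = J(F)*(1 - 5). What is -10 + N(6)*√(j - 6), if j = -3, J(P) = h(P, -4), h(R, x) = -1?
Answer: -10 + 12*I ≈ -10.0 + 12.0*I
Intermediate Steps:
J(P) = -1
N(F) = 4 (N(F) = -(1 - 5) = -1*(-4) = 4)
-10 + N(6)*√(j - 6) = -10 + 4*√(-3 - 6) = -10 + 4*√(-9) = -10 + 4*(3*I) = -10 + 12*I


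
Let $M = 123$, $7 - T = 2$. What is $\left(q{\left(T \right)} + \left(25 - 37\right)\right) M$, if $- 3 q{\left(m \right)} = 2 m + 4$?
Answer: $-2050$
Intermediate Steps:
$T = 5$ ($T = 7 - 2 = 5$)
$q{\left(m \right)} = - \frac{4}{3} - \frac{2 m}{3}$ ($q{\left(m \right)} = - \frac{2 m + 4}{3} = - \frac{4 + 2 m}{3} = - \frac{4}{3} - \frac{2 m}{3}$)
$\left(q{\left(T \right)} + \left(25 - 37\right)\right) M = \left(\left(- \frac{4}{3} - \frac{10}{3}\right) + \left(25 - 37\right)\right) 123 = \left(\left(- \frac{4}{3} - \frac{10}{3}\right) - 12\right) 123 = \left(- \frac{14}{3} - 12\right) 123 = \left(- \frac{50}{3}\right) 123 = -2050$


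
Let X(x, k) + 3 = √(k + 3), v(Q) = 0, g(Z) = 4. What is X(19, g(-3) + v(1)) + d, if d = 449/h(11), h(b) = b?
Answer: 416/11 + √7 ≈ 40.464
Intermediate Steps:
d = 449/11 ≈ 40.818
X(x, k) = -3 + √(3 + k) (X(x, k) = -3 + √(k + 3) = -3 + √(3 + k))
X(19, g(-3) + v(1)) + d = (-3 + √(3 + (4 + 0))) + 449/11 = (-3 + √(3 + 4)) + 449/11 = (-3 + √7) + 449/11 = 416/11 + √7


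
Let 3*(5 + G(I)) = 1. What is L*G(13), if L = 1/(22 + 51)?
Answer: -14/219 ≈ -0.063927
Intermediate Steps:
L = 1/73 ≈ 0.013699
G(I) = -14/3 (G(I) = -5 + (⅓)*1 = -5 + ⅓ = -14/3)
L*G(13) = (1/73)*(-14/3) = -14/219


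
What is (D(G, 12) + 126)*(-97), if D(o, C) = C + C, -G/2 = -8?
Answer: -14550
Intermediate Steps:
G = 16 (G = -2*(-8) = 16)
D(o, C) = 2*C
(D(G, 12) + 126)*(-97) = (2*12 + 126)*(-97) = (24 + 126)*(-97) = 150*(-97) = -14550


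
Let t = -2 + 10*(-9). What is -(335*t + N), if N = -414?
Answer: 31234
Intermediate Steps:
t = -92 (t = -2 - 90 = -92)
-(335*t + N) = -(335*(-92) - 414) = -(-30820 - 414) = -1*(-31234) = 31234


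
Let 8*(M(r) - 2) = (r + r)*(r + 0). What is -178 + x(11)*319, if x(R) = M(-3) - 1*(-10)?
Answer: 17471/4 ≈ 4367.8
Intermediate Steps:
M(r) = 2 + r²/4 (M(r) = 2 + ((r + r)*(r + 0))/8 = 2 + ((2*r)*r)/8 = 2 + (2*r²)/8 = 2 + r²/4)
x(R) = 57/4 (x(R) = (2 + (¼)*(-3)²) - 1*(-10) = (2 + (¼)*9) + 10 = (2 + 9/4) + 10 = 17/4 + 10 = 57/4)
-178 + x(11)*319 = -178 + (57/4)*319 = -178 + 18183/4 = 17471/4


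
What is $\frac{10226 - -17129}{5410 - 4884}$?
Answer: $\frac{27355}{526} \approx 52.006$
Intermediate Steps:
$\frac{10226 - -17129}{5410 - 4884} = \frac{10226 + \left(-6789 + 23918\right)}{526} = \left(10226 + 17129\right) \frac{1}{526} = 27355 \cdot \frac{1}{526} = \frac{27355}{526}$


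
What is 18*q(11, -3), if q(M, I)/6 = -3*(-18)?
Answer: 5832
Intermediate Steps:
q(M, I) = 324 (q(M, I) = 6*(-3*(-18)) = 6*54 = 324)
18*q(11, -3) = 18*324 = 5832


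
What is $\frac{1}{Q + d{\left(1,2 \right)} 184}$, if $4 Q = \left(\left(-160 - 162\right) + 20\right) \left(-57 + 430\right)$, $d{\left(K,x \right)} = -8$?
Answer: $- \frac{2}{59267} \approx -3.3746 \cdot 10^{-5}$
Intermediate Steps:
$Q = - \frac{56323}{2}$ ($Q = \frac{\left(\left(-160 - 162\right) + 20\right) \left(-57 + 430\right)}{4} = \frac{\left(-322 + 20\right) 373}{4} = \frac{\left(-302\right) 373}{4} = \frac{1}{4} \left(-112646\right) = - \frac{56323}{2} \approx -28162.0$)
$\frac{1}{Q + d{\left(1,2 \right)} 184} = \frac{1}{- \frac{56323}{2} - 1472} = \frac{1}{- \frac{59267}{2}} = - \frac{2}{59267}$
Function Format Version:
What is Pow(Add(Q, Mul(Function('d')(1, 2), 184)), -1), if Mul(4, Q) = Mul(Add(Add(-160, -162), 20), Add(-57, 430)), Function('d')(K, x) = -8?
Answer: Rational(-2, 59267) ≈ -3.3746e-5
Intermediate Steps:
Q = Rational(-56323, 2) (Q = Mul(Rational(1, 4), Mul(Add(Add(-160, -162), 20), Add(-57, 430))) = Mul(Rational(1, 4), Mul(Add(-322, 20), 373)) = Mul(Rational(1, 4), Mul(-302, 373)) = Mul(Rational(1, 4), -112646) = Rational(-56323, 2) ≈ -28162.)
Pow(Add(Q, Mul(Function('d')(1, 2), 184)), -1) = Pow(Add(Rational(-56323, 2), Mul(-8, 184)), -1) = Pow(Add(Rational(-56323, 2), -1472), -1) = Pow(Rational(-59267, 2), -1) = Rational(-2, 59267)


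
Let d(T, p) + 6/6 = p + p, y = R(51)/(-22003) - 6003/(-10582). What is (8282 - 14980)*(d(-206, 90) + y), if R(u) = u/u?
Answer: -140020591397389/116417873 ≈ -1.2027e+6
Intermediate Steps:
R(u) = 1
y = 132073427/232835746 (y = 1/(-22003) - 6003/(-10582) = 1*(-1/22003) - 6003*(-1/10582) = -1/22003 + 6003/10582 = 132073427/232835746 ≈ 0.56724)
d(T, p) = -1 + 2*p (d(T, p) = -1 + (p + p) = -1 + 2*p)
(8282 - 14980)*(d(-206, 90) + y) = (8282 - 14980)*((-1 + 2*90) + 132073427/232835746) = -6698*((-1 + 180) + 132073427/232835746) = -6698*(179 + 132073427/232835746) = -6698*41809671961/232835746 = -140020591397389/116417873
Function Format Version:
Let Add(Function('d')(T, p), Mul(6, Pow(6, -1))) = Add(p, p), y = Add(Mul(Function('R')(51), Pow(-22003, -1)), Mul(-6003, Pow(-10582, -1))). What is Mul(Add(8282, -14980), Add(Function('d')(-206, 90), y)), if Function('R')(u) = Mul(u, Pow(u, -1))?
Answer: Rational(-140020591397389, 116417873) ≈ -1.2027e+6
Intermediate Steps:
Function('R')(u) = 1
y = Rational(132073427, 232835746) (y = Add(Mul(1, Pow(-22003, -1)), Mul(-6003, Pow(-10582, -1))) = Add(Mul(1, Rational(-1, 22003)), Mul(-6003, Rational(-1, 10582))) = Add(Rational(-1, 22003), Rational(6003, 10582)) = Rational(132073427, 232835746) ≈ 0.56724)
Function('d')(T, p) = Add(-1, Mul(2, p)) (Function('d')(T, p) = Add(-1, Add(p, p)) = Add(-1, Mul(2, p)))
Mul(Add(8282, -14980), Add(Function('d')(-206, 90), y)) = Mul(Add(8282, -14980), Add(Add(-1, Mul(2, 90)), Rational(132073427, 232835746))) = Mul(-6698, Add(Add(-1, 180), Rational(132073427, 232835746))) = Mul(-6698, Add(179, Rational(132073427, 232835746))) = Mul(-6698, Rational(41809671961, 232835746)) = Rational(-140020591397389, 116417873)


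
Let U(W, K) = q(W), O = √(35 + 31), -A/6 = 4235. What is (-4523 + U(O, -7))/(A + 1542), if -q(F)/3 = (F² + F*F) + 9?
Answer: 2473/11934 ≈ 0.20722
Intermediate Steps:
A = -25410 (A = -6*4235 = -25410)
q(F) = -27 - 6*F² (q(F) = -3*((F² + F*F) + 9) = -3*((F² + F²) + 9) = -3*(2*F² + 9) = -3*(9 + 2*F²) = -27 - 6*F²)
O = √66 ≈ 8.1240
U(W, K) = -27 - 6*W²
(-4523 + U(O, -7))/(A + 1542) = (-4523 + (-27 - 6*(√66)²))/(-25410 + 1542) = (-4523 + (-27 - 6*66))/(-23868) = (-4523 + (-27 - 396))*(-1/23868) = (-4523 - 423)*(-1/23868) = -4946*(-1/23868) = 2473/11934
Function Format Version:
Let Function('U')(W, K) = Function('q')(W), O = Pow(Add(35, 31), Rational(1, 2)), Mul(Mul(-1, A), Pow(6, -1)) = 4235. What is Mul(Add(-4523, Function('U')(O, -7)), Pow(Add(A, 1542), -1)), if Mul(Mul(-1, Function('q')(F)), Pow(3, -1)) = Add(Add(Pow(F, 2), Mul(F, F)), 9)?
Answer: Rational(2473, 11934) ≈ 0.20722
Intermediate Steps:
A = -25410 (A = Mul(-6, 4235) = -25410)
Function('q')(F) = Add(-27, Mul(-6, Pow(F, 2))) (Function('q')(F) = Mul(-3, Add(Add(Pow(F, 2), Mul(F, F)), 9)) = Mul(-3, Add(Add(Pow(F, 2), Pow(F, 2)), 9)) = Mul(-3, Add(Mul(2, Pow(F, 2)), 9)) = Mul(-3, Add(9, Mul(2, Pow(F, 2)))) = Add(-27, Mul(-6, Pow(F, 2))))
O = Pow(66, Rational(1, 2)) ≈ 8.1240
Function('U')(W, K) = Add(-27, Mul(-6, Pow(W, 2)))
Mul(Add(-4523, Function('U')(O, -7)), Pow(Add(A, 1542), -1)) = Mul(Add(-4523, Add(-27, Mul(-6, Pow(Pow(66, Rational(1, 2)), 2)))), Pow(Add(-25410, 1542), -1)) = Mul(Add(-4523, Add(-27, Mul(-6, 66))), Pow(-23868, -1)) = Mul(Add(-4523, Add(-27, -396)), Rational(-1, 23868)) = Mul(Add(-4523, -423), Rational(-1, 23868)) = Mul(-4946, Rational(-1, 23868)) = Rational(2473, 11934)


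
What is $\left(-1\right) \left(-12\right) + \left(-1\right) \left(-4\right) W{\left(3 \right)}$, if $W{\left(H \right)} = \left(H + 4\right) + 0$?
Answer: $40$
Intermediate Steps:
$W{\left(H \right)} = 4 + H$ ($W{\left(H \right)} = \left(4 + H\right) + 0 = 4 + H$)
$\left(-1\right) \left(-12\right) + \left(-1\right) \left(-4\right) W{\left(3 \right)} = \left(-1\right) \left(-12\right) + \left(-1\right) \left(-4\right) \left(4 + 3\right) = 12 + 4 \cdot 7 = 12 + 28 = 40$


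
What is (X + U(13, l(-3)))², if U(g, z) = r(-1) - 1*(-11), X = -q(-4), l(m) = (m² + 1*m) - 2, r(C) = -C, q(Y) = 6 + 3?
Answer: 9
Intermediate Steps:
q(Y) = 9
l(m) = -2 + m + m² (l(m) = (m² + m) - 2 = (m + m²) - 2 = -2 + m + m²)
X = -9 (X = -1*9 = -9)
U(g, z) = 12 (U(g, z) = -1*(-1) - 1*(-11) = 1 + 11 = 12)
(X + U(13, l(-3)))² = (-9 + 12)² = 3² = 9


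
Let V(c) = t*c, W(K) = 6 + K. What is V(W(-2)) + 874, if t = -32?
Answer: 746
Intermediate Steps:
V(c) = -32*c
V(W(-2)) + 874 = -32*(6 - 2) + 874 = -32*4 + 874 = -128 + 874 = 746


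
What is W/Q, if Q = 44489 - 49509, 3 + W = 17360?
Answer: -17357/5020 ≈ -3.4576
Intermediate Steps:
W = 17357 (W = -3 + 17360 = 17357)
Q = -5020
W/Q = 17357/(-5020) = 17357*(-1/5020) = -17357/5020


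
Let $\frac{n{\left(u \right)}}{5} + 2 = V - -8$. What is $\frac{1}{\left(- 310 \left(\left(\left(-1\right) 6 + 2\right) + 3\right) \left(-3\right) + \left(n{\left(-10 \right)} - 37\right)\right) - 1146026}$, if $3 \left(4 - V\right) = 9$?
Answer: $- \frac{1}{1146958} \approx -8.7187 \cdot 10^{-7}$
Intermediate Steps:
$V = 1$ ($V = 4 - 3 = 1$)
$n{\left(u \right)} = 35$ ($n{\left(u \right)} = -10 + 5 \left(1 - -8\right) = -10 + 5 \left(1 + 8\right) = -10 + 5 \cdot 9 = -10 + 45 = 35$)
$\frac{1}{\left(- 310 \left(\left(\left(-1\right) 6 + 2\right) + 3\right) \left(-3\right) + \left(n{\left(-10 \right)} - 37\right)\right) - 1146026} = \frac{1}{\left(- 310 \left(\left(\left(-1\right) 6 + 2\right) + 3\right) \left(-3\right) + \left(35 - 37\right)\right) - 1146026} = \frac{1}{\left(- 310 \left(\left(-6 + 2\right) + 3\right) \left(-3\right) + \left(35 - 37\right)\right) - 1146026} = \frac{1}{\left(- 310 \left(-4 + 3\right) \left(-3\right) - 2\right) - 1146026} = \frac{1}{\left(- 310 \left(\left(-1\right) \left(-3\right)\right) - 2\right) - 1146026} = \frac{1}{\left(\left(-310\right) 3 - 2\right) - 1146026} = \frac{1}{\left(-930 - 2\right) - 1146026} = \frac{1}{-932 - 1146026} = \frac{1}{-1146958} = - \frac{1}{1146958}$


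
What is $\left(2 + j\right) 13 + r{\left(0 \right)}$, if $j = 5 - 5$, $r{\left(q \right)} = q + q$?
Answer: $26$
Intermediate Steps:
$r{\left(q \right)} = 2 q$
$j = 0$
$\left(2 + j\right) 13 + r{\left(0 \right)} = \left(2 + 0\right) 13 + 2 \cdot 0 = 2 \cdot 13 + 0 = 26 + 0 = 26$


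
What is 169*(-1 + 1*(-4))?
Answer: -845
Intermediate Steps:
169*(-1 + 1*(-4)) = 169*(-1 - 4) = 169*(-5) = -845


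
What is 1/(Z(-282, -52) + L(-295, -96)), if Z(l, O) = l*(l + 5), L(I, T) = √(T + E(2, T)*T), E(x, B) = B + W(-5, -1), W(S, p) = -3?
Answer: 13019/1016964598 - 14*√3/1525446897 ≈ 1.2786e-5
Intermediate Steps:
E(x, B) = -3 + B (E(x, B) = B - 3 = -3 + B)
L(I, T) = √(T + T*(-3 + T)) (L(I, T) = √(T + (-3 + T)*T) = √(T + T*(-3 + T)))
Z(l, O) = l*(5 + l)
1/(Z(-282, -52) + L(-295, -96)) = 1/(-282*(5 - 282) + √(-96*(-2 - 96))) = 1/(-282*(-277) + √(-96*(-98))) = 1/(78114 + √9408) = 1/(78114 + 56*√3)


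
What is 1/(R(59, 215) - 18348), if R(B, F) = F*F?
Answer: 1/27877 ≈ 3.5872e-5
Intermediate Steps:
R(B, F) = F**2
1/(R(59, 215) - 18348) = 1/(215**2 - 18348) = 1/(46225 - 18348) = 1/27877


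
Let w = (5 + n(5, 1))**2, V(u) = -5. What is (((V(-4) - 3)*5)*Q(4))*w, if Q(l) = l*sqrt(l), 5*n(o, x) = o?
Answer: -11520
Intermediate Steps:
n(o, x) = o/5
Q(l) = l**(3/2)
w = 36 (w = (5 + (1/5)*5)**2 = (5 + 1)**2 = 6**2 = 36)
(((V(-4) - 3)*5)*Q(4))*w = (((-5 - 3)*5)*4**(3/2))*36 = (-8*5*8)*36 = -40*8*36 = -320*36 = -11520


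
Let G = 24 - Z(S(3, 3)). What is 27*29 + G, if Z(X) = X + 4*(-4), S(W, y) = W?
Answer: 820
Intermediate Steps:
Z(X) = -16 + X (Z(X) = X - 16 = -16 + X)
G = 37 (G = 24 - (-16 + 3) = 24 - 1*(-13) = 24 + 13 = 37)
27*29 + G = 27*29 + 37 = 783 + 37 = 820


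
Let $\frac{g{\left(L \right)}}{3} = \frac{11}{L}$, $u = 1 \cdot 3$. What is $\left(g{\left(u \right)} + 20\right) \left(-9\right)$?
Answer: $-279$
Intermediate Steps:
$u = 3$
$g{\left(L \right)} = \frac{33}{L}$ ($g{\left(L \right)} = 3 \frac{11}{L} = \frac{33}{L}$)
$\left(g{\left(u \right)} + 20\right) \left(-9\right) = \left(\frac{33}{3} + 20\right) \left(-9\right) = \left(33 \cdot \frac{1}{3} + 20\right) \left(-9\right) = \left(11 + 20\right) \left(-9\right) = 31 \left(-9\right) = -279$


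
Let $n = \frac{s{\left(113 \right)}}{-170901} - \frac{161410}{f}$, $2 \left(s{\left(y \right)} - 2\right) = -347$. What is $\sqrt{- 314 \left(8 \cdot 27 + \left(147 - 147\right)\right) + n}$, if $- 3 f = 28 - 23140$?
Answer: $\frac{i \sqrt{1120338512164142805}}{4063646} \approx 260.47 i$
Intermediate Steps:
$s{\left(y \right)} = - \frac{343}{2}$ ($s{\left(y \right)} = 2 + \frac{1}{2} \left(-347\right) = 2 - \frac{347}{2} = - \frac{343}{2}$)
$f = 7704$ ($f = - \frac{28 - 23140}{3} = \left(- \frac{1}{3}\right) \left(-23112\right) = 7704$)
$n = - \frac{170270427}{8127292}$ ($n = - \frac{343}{2 \left(-170901\right)} - \frac{161410}{7704} = \left(- \frac{343}{2}\right) \left(- \frac{1}{170901}\right) - \frac{80705}{3852} = \frac{343}{341802} - \frac{80705}{3852} = - \frac{170270427}{8127292} \approx -20.95$)
$\sqrt{- 314 \left(8 \cdot 27 + \left(147 - 147\right)\right) + n} = \sqrt{- 314 \left(8 \cdot 27 + \left(147 - 147\right)\right) - \frac{170270427}{8127292}} = \sqrt{- 314 \left(216 + \left(147 - 147\right)\right) - \frac{170270427}{8127292}} = \sqrt{- 314 \left(216 + 0\right) - \frac{170270427}{8127292}} = \sqrt{\left(-314\right) 216 - \frac{170270427}{8127292}} = \sqrt{-67824 - \frac{170270427}{8127292}} = \sqrt{- \frac{551395723035}{8127292}} = \frac{i \sqrt{1120338512164142805}}{4063646}$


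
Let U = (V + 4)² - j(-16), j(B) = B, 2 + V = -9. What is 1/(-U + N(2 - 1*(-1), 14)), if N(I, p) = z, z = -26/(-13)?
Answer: -1/63 ≈ -0.015873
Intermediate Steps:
V = -11 (V = -2 - 9 = -11)
z = 2 (z = -26*(-1/13) = 2)
N(I, p) = 2
U = 65 (U = (-11 + 4)² - 1*(-16) = (-7)² + 16 = 49 + 16 = 65)
1/(-U + N(2 - 1*(-1), 14)) = 1/(-1*65 + 2) = 1/(-65 + 2) = 1/(-63) = -1/63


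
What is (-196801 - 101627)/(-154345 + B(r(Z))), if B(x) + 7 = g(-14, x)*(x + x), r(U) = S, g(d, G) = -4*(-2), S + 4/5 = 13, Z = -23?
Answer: 124345/64232 ≈ 1.9359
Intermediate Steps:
S = 61/5 (S = -⅘ + 13 = 61/5 ≈ 12.200)
g(d, G) = 8
r(U) = 61/5
B(x) = -7 + 16*x (B(x) = -7 + 8*(x + x) = -7 + 8*(2*x) = -7 + 16*x)
(-196801 - 101627)/(-154345 + B(r(Z))) = (-196801 - 101627)/(-154345 + (-7 + 16*(61/5))) = -298428/(-154345 + (-7 + 976/5)) = -298428/(-154345 + 941/5) = -298428/(-770784/5) = -298428*(-5/770784) = 124345/64232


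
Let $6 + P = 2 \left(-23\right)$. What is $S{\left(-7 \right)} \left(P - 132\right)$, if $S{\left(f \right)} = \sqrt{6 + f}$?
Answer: $- 184 i \approx - 184.0 i$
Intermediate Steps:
$P = -52$ ($P = -6 + 2 \left(-23\right) = -6 - 46 = -52$)
$S{\left(-7 \right)} \left(P - 132\right) = \sqrt{6 - 7} \left(-52 - 132\right) = \sqrt{-1} \left(-184\right) = i \left(-184\right) = - 184 i$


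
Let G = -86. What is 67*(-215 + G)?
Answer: -20167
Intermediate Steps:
67*(-215 + G) = 67*(-215 - 86) = 67*(-301) = -20167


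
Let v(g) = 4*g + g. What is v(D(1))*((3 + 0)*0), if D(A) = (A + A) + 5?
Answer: 0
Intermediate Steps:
D(A) = 5 + 2*A (D(A) = 2*A + 5 = 5 + 2*A)
v(g) = 5*g
v(D(1))*((3 + 0)*0) = (5*(5 + 2*1))*((3 + 0)*0) = (5*(5 + 2))*(3*0) = (5*7)*0 = 35*0 = 0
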